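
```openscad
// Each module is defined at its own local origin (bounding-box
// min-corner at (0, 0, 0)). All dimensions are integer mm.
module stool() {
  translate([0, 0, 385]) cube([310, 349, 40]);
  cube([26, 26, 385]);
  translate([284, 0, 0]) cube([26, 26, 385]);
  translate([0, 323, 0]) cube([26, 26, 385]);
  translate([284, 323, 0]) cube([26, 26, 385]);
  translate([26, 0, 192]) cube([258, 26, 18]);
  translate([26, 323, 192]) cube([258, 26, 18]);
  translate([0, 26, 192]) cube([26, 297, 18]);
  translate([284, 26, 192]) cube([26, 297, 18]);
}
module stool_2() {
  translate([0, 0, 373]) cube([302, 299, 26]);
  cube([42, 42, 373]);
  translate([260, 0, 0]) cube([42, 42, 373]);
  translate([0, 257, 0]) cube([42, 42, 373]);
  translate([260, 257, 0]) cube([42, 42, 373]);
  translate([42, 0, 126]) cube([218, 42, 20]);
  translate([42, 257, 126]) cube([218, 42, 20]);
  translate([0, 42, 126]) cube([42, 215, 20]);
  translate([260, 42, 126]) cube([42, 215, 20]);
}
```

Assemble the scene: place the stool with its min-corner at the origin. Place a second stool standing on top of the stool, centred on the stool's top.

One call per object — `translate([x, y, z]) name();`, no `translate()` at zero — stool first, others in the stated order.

stool();
translate([4, 25, 425]) stool_2();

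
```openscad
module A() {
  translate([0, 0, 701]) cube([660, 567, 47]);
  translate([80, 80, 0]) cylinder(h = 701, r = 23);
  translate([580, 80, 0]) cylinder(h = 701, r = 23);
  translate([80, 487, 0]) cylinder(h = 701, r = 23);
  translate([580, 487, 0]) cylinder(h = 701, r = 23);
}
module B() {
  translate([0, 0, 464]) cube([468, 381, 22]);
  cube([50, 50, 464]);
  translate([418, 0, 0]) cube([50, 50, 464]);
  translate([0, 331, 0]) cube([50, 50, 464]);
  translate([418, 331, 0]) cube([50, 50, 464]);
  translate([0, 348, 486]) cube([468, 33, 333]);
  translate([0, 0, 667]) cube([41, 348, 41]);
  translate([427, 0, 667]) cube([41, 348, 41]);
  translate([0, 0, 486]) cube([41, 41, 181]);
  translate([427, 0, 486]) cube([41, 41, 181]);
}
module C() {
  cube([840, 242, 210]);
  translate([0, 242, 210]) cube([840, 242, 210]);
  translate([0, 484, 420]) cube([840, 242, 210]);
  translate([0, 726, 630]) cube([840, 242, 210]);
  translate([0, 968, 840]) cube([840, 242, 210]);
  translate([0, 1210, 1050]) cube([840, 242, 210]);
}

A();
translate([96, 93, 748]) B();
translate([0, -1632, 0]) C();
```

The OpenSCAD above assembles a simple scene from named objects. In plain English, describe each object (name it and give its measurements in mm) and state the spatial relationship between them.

A is a rectangular dining table. The top is 660×567×47 mm with its upper surface at z = 748 mm. It stands on four round legs of 46 mm diameter, each leg's bounding box inset 57 mm from the nearest pair of top edges, running from the floor to the underside of the top.

B is a chair. The seat is a 468×381×22 mm slab with its top at z = 486 mm, on four 50×50 mm corner legs (flush with the seat edges, standing on z = 0). A flat backrest 33 mm thick, 333 mm tall, spans the full seat width and rises from the seat top along its +y edge, rear face flush with the rear of the seat. Two armrests of 41×41 mm section run along each side from the seat's front edge to the front of the backrest, top faces 222 mm above the seat top and outer faces flush with the seat's x-edges; a 41×41 mm post under the front of each armrest stands on the seat at the front corner.

C is a run of 6 identical solid stair steps. Each tread is 840×242 mm and each step block is 210 mm high. Step 1 rests on the floor; step k is offset from step 1 by (k−1)×242 mm in y and (k−1)×210 mm in z.

The chair is on top of the table, centred. The staircase is on the floor beside the table on its −y side.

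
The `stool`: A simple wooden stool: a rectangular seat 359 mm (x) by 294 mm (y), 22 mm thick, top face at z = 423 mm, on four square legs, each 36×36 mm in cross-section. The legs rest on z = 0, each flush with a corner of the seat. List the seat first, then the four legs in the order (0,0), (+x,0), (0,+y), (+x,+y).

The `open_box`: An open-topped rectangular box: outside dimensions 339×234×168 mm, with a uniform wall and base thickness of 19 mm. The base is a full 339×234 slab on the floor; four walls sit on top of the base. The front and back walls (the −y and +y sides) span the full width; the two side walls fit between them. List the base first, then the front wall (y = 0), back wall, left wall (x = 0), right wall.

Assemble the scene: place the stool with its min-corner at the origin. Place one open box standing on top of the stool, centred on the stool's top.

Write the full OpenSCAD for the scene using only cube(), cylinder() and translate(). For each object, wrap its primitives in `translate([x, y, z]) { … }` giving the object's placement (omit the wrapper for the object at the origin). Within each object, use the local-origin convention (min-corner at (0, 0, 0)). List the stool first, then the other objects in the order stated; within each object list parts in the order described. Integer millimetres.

translate([0, 0, 401]) cube([359, 294, 22]);
cube([36, 36, 401]);
translate([323, 0, 0]) cube([36, 36, 401]);
translate([0, 258, 0]) cube([36, 36, 401]);
translate([323, 258, 0]) cube([36, 36, 401]);
translate([10, 30, 423]) {
  cube([339, 234, 19]);
  translate([0, 0, 19]) cube([339, 19, 149]);
  translate([0, 215, 19]) cube([339, 19, 149]);
  translate([0, 19, 19]) cube([19, 196, 149]);
  translate([320, 19, 19]) cube([19, 196, 149]);
}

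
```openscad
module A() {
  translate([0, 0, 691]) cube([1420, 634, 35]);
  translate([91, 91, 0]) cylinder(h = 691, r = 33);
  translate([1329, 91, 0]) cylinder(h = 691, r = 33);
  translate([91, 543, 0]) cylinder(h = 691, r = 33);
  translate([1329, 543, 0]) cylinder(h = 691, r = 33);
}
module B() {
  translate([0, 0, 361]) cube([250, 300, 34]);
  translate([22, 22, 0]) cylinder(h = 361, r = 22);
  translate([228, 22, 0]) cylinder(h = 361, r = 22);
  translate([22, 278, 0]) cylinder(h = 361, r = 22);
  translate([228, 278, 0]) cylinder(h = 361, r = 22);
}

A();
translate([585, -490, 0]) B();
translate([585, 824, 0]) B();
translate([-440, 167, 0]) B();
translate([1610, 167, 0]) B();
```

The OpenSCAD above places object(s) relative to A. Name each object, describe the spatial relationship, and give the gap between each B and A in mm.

Each stool's nearest face is 190 mm from the table's bounding box.

A is a table. B is a stool. Four stools sit around the table at the −y, +y, −x, +x sides. The gap between each stool and the table is 190 mm.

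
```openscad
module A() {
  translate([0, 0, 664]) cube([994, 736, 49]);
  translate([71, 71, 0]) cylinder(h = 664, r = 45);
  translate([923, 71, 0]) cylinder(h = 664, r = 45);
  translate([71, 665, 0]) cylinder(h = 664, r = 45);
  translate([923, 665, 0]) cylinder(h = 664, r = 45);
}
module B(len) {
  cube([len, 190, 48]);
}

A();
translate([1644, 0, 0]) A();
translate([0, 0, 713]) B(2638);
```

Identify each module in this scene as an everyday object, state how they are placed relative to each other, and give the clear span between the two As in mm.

A is a table. B is a beam. A beam spans the tops of two tables. The clear span between the two tables is 650 mm.

Second table starts at x = 1644; first ends at x = 994; clear span = 1644 − 994 = 650 mm.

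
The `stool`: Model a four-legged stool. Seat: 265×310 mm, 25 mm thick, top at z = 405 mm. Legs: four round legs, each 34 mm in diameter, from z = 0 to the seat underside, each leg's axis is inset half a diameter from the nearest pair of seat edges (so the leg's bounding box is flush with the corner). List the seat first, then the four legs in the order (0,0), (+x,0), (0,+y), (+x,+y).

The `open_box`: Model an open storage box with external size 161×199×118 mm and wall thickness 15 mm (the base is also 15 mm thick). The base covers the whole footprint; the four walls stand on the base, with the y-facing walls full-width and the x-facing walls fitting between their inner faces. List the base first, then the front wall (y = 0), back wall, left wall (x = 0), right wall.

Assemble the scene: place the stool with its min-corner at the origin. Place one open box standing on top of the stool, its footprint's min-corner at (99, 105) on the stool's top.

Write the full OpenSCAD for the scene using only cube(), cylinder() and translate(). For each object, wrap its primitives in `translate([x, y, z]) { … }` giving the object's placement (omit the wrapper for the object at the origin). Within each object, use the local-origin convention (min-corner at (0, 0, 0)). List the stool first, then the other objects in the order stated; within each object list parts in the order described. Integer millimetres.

translate([0, 0, 380]) cube([265, 310, 25]);
translate([17, 17, 0]) cylinder(h = 380, r = 17);
translate([248, 17, 0]) cylinder(h = 380, r = 17);
translate([17, 293, 0]) cylinder(h = 380, r = 17);
translate([248, 293, 0]) cylinder(h = 380, r = 17);
translate([99, 105, 405]) {
  cube([161, 199, 15]);
  translate([0, 0, 15]) cube([161, 15, 103]);
  translate([0, 184, 15]) cube([161, 15, 103]);
  translate([0, 15, 15]) cube([15, 169, 103]);
  translate([146, 15, 15]) cube([15, 169, 103]);
}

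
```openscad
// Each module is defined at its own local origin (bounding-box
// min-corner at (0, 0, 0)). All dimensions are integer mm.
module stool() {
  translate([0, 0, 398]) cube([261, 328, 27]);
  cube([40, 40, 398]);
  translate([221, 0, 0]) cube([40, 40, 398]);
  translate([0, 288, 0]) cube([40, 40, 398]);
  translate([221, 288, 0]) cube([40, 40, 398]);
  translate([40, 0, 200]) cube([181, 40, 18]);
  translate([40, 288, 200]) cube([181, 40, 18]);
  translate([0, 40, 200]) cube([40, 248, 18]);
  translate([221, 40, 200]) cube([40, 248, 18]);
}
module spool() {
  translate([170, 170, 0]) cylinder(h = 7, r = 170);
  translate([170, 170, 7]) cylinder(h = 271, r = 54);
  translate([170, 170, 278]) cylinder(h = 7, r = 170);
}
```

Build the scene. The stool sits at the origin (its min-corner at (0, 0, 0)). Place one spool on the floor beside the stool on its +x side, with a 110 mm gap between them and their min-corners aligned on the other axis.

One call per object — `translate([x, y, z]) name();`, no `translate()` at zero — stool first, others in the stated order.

stool();
translate([371, 0, 0]) spool();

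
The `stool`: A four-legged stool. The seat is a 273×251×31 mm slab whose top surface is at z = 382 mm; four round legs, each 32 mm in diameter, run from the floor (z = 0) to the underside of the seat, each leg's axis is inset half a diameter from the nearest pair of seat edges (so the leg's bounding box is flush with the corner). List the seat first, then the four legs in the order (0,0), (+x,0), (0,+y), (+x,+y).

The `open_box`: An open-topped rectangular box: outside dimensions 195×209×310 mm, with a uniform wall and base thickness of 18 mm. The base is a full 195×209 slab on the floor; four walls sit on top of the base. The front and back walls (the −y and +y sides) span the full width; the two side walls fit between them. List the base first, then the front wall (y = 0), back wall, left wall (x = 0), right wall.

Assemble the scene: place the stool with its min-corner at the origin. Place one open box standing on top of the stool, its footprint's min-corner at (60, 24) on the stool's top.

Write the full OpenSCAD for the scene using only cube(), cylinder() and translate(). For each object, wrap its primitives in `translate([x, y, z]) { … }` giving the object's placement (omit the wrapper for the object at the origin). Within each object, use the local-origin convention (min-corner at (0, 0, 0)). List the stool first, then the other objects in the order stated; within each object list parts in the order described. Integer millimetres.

translate([0, 0, 351]) cube([273, 251, 31]);
translate([16, 16, 0]) cylinder(h = 351, r = 16);
translate([257, 16, 0]) cylinder(h = 351, r = 16);
translate([16, 235, 0]) cylinder(h = 351, r = 16);
translate([257, 235, 0]) cylinder(h = 351, r = 16);
translate([60, 24, 382]) {
  cube([195, 209, 18]);
  translate([0, 0, 18]) cube([195, 18, 292]);
  translate([0, 191, 18]) cube([195, 18, 292]);
  translate([0, 18, 18]) cube([18, 173, 292]);
  translate([177, 18, 18]) cube([18, 173, 292]);
}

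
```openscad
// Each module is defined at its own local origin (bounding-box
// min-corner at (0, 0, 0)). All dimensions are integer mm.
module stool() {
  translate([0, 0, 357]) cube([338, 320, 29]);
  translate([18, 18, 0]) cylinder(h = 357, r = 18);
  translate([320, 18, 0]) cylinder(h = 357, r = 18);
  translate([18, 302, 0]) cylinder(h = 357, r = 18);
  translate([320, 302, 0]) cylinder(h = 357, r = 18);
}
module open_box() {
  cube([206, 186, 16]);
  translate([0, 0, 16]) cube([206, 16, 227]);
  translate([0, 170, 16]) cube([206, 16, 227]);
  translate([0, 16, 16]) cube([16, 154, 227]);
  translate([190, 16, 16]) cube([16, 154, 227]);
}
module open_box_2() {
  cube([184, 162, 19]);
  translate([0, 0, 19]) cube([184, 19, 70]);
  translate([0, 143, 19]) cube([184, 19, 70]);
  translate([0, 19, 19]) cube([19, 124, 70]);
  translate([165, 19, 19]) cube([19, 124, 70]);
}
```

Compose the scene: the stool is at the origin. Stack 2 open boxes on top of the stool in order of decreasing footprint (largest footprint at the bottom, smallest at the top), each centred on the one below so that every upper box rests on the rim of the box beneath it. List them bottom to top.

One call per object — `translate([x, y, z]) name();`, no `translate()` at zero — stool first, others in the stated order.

stool();
translate([66, 67, 386]) open_box();
translate([77, 79, 629]) open_box_2();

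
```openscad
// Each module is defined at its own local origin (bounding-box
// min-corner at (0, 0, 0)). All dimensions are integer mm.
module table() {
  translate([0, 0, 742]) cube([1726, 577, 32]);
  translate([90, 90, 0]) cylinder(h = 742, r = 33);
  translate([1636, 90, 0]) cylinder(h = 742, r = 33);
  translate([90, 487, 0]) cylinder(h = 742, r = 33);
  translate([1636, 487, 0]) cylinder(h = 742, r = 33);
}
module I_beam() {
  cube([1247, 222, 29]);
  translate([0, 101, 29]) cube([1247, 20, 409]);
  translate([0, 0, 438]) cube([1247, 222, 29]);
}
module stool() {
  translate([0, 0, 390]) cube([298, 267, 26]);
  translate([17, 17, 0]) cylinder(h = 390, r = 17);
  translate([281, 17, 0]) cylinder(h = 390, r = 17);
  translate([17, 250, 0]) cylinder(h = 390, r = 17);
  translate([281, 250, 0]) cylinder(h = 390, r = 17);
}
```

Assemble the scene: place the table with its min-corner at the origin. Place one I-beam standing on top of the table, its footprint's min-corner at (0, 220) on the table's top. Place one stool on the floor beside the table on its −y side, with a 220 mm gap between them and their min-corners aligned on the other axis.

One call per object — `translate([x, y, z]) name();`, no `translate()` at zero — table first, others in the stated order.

table();
translate([0, 220, 774]) I_beam();
translate([0, -487, 0]) stool();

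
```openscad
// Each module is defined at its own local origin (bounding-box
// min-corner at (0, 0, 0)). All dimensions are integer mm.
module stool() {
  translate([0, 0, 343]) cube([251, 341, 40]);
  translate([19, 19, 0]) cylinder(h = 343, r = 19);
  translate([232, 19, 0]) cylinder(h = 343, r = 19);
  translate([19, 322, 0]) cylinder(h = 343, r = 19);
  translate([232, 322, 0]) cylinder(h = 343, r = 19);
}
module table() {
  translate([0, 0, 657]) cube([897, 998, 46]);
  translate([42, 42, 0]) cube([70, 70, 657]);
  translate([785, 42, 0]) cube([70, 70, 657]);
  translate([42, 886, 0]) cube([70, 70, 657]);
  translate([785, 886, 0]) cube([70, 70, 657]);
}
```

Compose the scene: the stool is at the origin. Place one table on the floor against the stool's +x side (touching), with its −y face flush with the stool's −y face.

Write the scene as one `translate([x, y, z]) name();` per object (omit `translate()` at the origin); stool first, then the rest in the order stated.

stool();
translate([251, 0, 0]) table();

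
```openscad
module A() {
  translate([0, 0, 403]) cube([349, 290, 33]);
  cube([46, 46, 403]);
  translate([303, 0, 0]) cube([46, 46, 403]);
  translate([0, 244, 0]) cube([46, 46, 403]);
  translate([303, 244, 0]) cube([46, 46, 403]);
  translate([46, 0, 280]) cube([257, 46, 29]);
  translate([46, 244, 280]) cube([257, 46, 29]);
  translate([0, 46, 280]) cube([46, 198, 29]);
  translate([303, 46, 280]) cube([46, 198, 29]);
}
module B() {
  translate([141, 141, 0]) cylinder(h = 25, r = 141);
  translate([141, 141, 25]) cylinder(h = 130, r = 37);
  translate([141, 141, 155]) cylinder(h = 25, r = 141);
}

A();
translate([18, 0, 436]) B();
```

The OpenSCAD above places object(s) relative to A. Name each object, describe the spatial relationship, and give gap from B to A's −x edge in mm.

The spool's min-x is at 18; the stool's min-x is 0; gap = 18 mm.

A is a stool. B is a spool. The spool is on top of the stool. The gap from the spool to the stool's −x edge is 18 mm.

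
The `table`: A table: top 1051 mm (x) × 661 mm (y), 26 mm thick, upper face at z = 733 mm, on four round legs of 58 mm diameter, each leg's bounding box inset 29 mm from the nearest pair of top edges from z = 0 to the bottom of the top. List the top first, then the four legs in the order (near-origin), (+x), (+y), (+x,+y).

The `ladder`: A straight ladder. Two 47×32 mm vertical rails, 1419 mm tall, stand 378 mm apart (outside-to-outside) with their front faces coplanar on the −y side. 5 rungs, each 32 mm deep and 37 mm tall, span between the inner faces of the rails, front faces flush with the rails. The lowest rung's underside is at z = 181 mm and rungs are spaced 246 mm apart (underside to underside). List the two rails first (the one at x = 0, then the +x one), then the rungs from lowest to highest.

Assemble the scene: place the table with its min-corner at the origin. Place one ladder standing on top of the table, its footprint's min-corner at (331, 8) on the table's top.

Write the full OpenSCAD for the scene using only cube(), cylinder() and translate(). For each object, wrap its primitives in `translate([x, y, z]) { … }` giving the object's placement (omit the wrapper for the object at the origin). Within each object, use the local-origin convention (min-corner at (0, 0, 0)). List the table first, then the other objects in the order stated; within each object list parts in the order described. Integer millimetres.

translate([0, 0, 707]) cube([1051, 661, 26]);
translate([58, 58, 0]) cylinder(h = 707, r = 29);
translate([993, 58, 0]) cylinder(h = 707, r = 29);
translate([58, 603, 0]) cylinder(h = 707, r = 29);
translate([993, 603, 0]) cylinder(h = 707, r = 29);
translate([331, 8, 733]) {
  cube([47, 32, 1419]);
  translate([331, 0, 0]) cube([47, 32, 1419]);
  translate([47, 0, 181]) cube([284, 32, 37]);
  translate([47, 0, 427]) cube([284, 32, 37]);
  translate([47, 0, 673]) cube([284, 32, 37]);
  translate([47, 0, 919]) cube([284, 32, 37]);
  translate([47, 0, 1165]) cube([284, 32, 37]);
}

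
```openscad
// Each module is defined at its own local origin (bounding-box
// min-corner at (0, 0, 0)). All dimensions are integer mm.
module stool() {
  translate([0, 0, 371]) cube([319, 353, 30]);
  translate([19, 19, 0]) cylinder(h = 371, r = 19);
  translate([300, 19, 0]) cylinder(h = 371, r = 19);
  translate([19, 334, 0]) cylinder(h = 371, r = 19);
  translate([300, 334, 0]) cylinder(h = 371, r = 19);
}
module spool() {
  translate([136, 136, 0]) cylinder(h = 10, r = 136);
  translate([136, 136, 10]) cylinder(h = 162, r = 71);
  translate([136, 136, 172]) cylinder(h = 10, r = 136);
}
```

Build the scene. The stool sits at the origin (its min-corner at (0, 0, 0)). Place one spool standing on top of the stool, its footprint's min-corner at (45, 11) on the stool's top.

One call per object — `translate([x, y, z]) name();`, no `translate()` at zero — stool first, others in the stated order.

stool();
translate([45, 11, 401]) spool();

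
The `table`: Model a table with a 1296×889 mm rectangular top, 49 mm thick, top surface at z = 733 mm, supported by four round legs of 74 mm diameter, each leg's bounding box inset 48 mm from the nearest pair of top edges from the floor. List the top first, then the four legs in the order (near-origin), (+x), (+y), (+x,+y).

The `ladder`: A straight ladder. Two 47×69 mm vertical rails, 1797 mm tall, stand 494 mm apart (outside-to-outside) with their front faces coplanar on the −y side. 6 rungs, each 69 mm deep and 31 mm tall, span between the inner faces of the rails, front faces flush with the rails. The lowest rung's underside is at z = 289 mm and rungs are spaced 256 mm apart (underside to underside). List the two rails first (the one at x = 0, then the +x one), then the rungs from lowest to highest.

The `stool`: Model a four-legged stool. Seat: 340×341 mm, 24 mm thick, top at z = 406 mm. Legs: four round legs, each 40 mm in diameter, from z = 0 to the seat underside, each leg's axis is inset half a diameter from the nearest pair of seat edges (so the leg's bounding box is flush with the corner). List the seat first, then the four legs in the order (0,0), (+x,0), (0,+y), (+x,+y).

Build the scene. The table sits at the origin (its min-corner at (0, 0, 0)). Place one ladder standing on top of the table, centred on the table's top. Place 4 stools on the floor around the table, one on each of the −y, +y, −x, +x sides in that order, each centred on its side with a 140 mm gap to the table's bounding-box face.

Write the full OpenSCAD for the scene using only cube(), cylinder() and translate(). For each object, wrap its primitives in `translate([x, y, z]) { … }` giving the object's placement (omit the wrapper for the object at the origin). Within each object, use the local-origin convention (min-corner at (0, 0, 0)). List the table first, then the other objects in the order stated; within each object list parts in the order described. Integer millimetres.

translate([0, 0, 684]) cube([1296, 889, 49]);
translate([85, 85, 0]) cylinder(h = 684, r = 37);
translate([1211, 85, 0]) cylinder(h = 684, r = 37);
translate([85, 804, 0]) cylinder(h = 684, r = 37);
translate([1211, 804, 0]) cylinder(h = 684, r = 37);
translate([401, 410, 733]) {
  cube([47, 69, 1797]);
  translate([447, 0, 0]) cube([47, 69, 1797]);
  translate([47, 0, 289]) cube([400, 69, 31]);
  translate([47, 0, 545]) cube([400, 69, 31]);
  translate([47, 0, 801]) cube([400, 69, 31]);
  translate([47, 0, 1057]) cube([400, 69, 31]);
  translate([47, 0, 1313]) cube([400, 69, 31]);
  translate([47, 0, 1569]) cube([400, 69, 31]);
}
translate([478, -481, 0]) {
  translate([0, 0, 382]) cube([340, 341, 24]);
  translate([20, 20, 0]) cylinder(h = 382, r = 20);
  translate([320, 20, 0]) cylinder(h = 382, r = 20);
  translate([20, 321, 0]) cylinder(h = 382, r = 20);
  translate([320, 321, 0]) cylinder(h = 382, r = 20);
}
translate([478, 1029, 0]) {
  translate([0, 0, 382]) cube([340, 341, 24]);
  translate([20, 20, 0]) cylinder(h = 382, r = 20);
  translate([320, 20, 0]) cylinder(h = 382, r = 20);
  translate([20, 321, 0]) cylinder(h = 382, r = 20);
  translate([320, 321, 0]) cylinder(h = 382, r = 20);
}
translate([-480, 274, 0]) {
  translate([0, 0, 382]) cube([340, 341, 24]);
  translate([20, 20, 0]) cylinder(h = 382, r = 20);
  translate([320, 20, 0]) cylinder(h = 382, r = 20);
  translate([20, 321, 0]) cylinder(h = 382, r = 20);
  translate([320, 321, 0]) cylinder(h = 382, r = 20);
}
translate([1436, 274, 0]) {
  translate([0, 0, 382]) cube([340, 341, 24]);
  translate([20, 20, 0]) cylinder(h = 382, r = 20);
  translate([320, 20, 0]) cylinder(h = 382, r = 20);
  translate([20, 321, 0]) cylinder(h = 382, r = 20);
  translate([320, 321, 0]) cylinder(h = 382, r = 20);
}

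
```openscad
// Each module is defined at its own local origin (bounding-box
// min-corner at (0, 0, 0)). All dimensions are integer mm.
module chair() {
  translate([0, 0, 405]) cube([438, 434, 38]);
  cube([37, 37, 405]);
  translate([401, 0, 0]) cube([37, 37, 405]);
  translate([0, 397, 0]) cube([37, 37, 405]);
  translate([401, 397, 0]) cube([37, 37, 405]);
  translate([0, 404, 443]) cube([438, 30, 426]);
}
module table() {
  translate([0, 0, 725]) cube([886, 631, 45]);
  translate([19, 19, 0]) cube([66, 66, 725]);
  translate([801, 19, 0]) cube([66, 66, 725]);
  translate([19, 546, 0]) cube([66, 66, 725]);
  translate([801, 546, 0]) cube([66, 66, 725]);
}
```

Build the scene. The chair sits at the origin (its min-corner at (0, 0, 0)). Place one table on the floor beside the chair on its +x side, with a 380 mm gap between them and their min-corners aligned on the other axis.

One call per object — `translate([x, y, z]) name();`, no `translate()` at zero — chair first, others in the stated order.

chair();
translate([818, 0, 0]) table();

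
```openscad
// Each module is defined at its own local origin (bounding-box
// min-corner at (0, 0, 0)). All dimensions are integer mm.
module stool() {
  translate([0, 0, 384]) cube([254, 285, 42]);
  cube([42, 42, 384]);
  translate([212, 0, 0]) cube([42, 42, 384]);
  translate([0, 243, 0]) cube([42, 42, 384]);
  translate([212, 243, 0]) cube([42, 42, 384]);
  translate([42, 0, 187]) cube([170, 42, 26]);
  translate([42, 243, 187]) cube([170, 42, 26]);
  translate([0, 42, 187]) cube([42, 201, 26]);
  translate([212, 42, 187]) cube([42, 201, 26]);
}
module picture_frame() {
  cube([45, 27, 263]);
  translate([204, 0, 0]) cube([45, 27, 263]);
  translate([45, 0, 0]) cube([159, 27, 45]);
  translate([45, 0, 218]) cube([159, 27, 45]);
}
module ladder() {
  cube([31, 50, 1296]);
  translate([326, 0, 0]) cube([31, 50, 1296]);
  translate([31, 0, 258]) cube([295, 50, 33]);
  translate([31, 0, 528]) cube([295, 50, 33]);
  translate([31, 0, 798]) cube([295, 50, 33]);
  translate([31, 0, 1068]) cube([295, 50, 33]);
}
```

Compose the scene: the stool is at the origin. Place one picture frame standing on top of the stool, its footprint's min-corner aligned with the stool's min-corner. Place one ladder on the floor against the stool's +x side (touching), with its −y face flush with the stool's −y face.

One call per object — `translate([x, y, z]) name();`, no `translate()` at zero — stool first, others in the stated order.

stool();
translate([0, 0, 426]) picture_frame();
translate([254, 0, 0]) ladder();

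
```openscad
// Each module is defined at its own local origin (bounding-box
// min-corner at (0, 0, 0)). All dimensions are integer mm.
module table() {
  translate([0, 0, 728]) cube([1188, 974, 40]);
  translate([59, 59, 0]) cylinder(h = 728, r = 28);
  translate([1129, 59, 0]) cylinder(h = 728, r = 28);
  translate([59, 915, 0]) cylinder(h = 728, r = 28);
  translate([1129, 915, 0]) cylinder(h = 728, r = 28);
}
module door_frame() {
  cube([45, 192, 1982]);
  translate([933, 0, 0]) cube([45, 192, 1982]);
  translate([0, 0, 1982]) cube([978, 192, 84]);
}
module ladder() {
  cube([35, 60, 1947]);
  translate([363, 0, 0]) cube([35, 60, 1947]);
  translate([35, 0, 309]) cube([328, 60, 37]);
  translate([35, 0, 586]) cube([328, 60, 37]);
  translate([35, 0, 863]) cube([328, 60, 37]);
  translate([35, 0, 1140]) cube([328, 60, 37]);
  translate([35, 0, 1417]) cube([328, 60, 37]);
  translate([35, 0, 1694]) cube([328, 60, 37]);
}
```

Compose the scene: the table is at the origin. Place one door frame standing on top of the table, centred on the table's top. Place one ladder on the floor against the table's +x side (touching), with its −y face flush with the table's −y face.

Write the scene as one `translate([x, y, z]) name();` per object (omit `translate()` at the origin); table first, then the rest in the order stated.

table();
translate([105, 391, 768]) door_frame();
translate([1188, 0, 0]) ladder();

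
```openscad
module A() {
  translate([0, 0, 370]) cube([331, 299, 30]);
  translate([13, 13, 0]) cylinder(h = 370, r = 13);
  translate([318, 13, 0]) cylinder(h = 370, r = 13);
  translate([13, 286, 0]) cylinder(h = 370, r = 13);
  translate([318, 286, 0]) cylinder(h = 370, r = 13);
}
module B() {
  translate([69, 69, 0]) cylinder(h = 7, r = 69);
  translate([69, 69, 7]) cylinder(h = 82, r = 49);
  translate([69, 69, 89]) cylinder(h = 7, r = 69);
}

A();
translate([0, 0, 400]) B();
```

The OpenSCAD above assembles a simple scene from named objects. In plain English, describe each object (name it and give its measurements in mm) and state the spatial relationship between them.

A is a simple wooden stool: a rectangular seat 331 mm (x) by 299 mm (y), 30 mm thick, top face at z = 400 mm, on four round legs, each 26 mm in diameter. The legs rest on z = 0, each leg's axis is inset half a diameter from the nearest pair of seat edges (so the leg's bounding box is flush with the corner).

B is a spool: two coaxial disc flanges of radius 69 mm and thickness 7 mm, joined by a core cylinder of radius 49 mm and height 82 mm. The lower flange rests on z = 0 and the three cylinders share a vertical axis.

The spool is on top of the stool.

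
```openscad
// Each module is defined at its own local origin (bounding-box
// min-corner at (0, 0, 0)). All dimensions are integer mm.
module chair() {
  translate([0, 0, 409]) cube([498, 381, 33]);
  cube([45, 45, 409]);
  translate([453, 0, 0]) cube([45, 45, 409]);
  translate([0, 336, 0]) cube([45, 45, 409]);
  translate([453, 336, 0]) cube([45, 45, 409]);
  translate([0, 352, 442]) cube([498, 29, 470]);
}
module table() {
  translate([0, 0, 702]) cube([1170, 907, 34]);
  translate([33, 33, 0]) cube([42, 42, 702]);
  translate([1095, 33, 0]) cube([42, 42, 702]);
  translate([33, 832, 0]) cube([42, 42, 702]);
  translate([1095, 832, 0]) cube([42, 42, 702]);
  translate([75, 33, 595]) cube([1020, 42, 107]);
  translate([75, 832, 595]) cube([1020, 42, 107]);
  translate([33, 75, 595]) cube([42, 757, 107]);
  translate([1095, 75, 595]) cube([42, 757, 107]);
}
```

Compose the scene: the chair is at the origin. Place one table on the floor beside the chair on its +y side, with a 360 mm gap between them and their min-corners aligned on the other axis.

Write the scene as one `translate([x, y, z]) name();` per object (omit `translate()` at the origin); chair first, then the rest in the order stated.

chair();
translate([0, 741, 0]) table();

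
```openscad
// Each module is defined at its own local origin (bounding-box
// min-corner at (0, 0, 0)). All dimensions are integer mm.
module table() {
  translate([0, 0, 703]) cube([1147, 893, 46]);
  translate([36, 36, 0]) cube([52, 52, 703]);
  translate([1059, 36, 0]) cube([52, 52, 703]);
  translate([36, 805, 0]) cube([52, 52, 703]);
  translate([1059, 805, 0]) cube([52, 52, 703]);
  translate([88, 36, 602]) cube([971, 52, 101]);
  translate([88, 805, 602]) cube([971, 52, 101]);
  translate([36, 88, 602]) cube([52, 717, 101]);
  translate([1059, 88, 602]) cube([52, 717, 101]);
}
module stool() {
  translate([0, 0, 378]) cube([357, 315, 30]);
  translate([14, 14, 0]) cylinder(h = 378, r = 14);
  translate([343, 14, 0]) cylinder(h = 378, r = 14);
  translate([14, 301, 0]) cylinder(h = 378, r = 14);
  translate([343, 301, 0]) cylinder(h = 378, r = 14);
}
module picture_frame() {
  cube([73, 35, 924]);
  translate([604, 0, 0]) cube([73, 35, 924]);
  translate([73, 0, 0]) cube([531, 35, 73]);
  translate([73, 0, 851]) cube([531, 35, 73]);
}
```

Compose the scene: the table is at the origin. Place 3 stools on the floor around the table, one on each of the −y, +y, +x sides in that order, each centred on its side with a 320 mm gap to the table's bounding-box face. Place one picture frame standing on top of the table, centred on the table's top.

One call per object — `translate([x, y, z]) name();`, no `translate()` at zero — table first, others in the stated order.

table();
translate([395, -635, 0]) stool();
translate([395, 1213, 0]) stool();
translate([1467, 289, 0]) stool();
translate([235, 429, 749]) picture_frame();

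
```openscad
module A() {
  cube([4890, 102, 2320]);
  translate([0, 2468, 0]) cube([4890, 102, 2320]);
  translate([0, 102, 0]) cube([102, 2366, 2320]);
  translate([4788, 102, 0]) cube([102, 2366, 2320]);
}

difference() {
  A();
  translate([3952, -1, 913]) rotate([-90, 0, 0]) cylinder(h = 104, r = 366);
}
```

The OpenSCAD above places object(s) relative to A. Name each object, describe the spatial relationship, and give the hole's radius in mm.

The subtracted cylinder has r = 366 mm.

A is a house frame. The house frame has a circular hole through its front wall. The hole's radius is 366 mm.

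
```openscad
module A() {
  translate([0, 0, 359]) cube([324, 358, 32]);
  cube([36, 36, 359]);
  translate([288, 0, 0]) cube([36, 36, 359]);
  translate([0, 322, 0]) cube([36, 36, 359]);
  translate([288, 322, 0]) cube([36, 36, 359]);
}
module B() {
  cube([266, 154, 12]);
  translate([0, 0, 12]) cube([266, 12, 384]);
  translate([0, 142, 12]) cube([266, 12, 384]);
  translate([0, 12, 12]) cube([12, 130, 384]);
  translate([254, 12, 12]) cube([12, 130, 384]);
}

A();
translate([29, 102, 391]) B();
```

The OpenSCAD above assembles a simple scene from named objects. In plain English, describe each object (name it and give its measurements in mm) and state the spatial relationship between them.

A is a four-legged stool. The seat is 324×358 mm, 32 mm thick, top at z = 391 mm. It stands on four square legs, each 36×36 mm in cross-section, from z = 0 to the seat underside, each flush with a corner of the seat.

B is an open storage box with external size 266×154×396 mm and wall thickness 12 mm (the base is also 12 mm thick). The base covers the whole footprint; the four walls stand on the base, with the y-facing walls full-width and the x-facing walls fitting between their inner faces.

The open box is on top of the stool, centred.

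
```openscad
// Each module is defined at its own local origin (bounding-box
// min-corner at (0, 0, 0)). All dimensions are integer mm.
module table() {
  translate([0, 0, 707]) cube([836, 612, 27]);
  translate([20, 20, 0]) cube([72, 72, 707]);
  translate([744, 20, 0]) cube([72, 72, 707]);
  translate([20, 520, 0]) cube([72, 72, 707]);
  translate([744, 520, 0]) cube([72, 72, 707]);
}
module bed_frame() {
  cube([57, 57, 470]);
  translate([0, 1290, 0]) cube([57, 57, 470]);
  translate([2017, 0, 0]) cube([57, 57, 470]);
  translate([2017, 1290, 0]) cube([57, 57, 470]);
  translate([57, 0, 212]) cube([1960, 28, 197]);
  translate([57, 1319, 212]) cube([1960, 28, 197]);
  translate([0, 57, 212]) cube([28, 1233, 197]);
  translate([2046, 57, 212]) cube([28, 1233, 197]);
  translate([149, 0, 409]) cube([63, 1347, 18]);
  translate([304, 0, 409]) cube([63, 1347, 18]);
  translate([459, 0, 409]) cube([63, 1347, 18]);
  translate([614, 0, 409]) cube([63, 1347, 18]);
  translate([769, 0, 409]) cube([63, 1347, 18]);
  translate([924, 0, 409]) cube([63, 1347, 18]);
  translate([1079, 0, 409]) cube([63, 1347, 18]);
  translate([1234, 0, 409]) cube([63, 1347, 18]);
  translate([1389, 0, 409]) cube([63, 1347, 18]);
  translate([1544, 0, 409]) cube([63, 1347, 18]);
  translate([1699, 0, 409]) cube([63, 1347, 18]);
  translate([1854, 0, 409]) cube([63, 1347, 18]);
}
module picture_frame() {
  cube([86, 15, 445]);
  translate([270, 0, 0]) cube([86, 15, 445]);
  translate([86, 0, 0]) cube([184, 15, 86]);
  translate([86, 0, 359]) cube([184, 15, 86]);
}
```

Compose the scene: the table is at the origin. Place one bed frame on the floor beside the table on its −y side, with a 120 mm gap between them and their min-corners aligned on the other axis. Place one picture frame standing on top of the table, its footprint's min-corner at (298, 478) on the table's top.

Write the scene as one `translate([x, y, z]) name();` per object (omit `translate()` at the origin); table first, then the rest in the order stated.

table();
translate([0, -1467, 0]) bed_frame();
translate([298, 478, 734]) picture_frame();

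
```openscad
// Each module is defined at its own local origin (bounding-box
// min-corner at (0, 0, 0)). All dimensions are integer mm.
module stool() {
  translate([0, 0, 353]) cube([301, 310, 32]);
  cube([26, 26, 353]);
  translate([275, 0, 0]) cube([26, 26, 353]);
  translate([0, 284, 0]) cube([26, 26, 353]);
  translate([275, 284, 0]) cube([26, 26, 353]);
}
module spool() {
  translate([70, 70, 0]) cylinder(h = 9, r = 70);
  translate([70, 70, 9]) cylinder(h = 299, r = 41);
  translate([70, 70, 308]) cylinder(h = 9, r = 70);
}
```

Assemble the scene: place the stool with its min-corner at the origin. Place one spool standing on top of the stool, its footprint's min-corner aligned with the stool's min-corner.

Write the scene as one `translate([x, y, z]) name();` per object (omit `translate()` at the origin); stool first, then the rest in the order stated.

stool();
translate([0, 0, 385]) spool();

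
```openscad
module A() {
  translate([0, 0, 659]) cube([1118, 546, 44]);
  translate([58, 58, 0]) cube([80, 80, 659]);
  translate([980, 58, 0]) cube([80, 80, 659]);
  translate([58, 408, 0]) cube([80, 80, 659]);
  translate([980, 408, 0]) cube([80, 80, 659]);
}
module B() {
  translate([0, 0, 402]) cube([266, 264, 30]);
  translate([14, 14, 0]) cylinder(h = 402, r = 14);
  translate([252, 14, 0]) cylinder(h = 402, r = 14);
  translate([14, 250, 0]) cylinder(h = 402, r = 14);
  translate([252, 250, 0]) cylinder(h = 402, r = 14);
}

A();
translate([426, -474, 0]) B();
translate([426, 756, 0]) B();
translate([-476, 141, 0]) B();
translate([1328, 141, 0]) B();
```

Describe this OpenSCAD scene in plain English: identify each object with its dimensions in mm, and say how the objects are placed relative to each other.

A is a rectangular dining table. The top is 1118×546×44 mm with its upper surface at z = 703 mm. It stands on four 80×80 mm square legs, each inset 58 mm from the nearest pair of top edges, running from the floor to the underside of the top.

B is a simple wooden stool: a rectangular seat 266 mm (x) by 264 mm (y), 30 mm thick, top face at z = 432 mm, on four round legs, each 28 mm in diameter. The legs rest on z = 0, each leg's axis is inset half a diameter from the nearest pair of seat edges (so the leg's bounding box is flush with the corner).

Four stools sit around the table at the −y, +y, −x, +x sides.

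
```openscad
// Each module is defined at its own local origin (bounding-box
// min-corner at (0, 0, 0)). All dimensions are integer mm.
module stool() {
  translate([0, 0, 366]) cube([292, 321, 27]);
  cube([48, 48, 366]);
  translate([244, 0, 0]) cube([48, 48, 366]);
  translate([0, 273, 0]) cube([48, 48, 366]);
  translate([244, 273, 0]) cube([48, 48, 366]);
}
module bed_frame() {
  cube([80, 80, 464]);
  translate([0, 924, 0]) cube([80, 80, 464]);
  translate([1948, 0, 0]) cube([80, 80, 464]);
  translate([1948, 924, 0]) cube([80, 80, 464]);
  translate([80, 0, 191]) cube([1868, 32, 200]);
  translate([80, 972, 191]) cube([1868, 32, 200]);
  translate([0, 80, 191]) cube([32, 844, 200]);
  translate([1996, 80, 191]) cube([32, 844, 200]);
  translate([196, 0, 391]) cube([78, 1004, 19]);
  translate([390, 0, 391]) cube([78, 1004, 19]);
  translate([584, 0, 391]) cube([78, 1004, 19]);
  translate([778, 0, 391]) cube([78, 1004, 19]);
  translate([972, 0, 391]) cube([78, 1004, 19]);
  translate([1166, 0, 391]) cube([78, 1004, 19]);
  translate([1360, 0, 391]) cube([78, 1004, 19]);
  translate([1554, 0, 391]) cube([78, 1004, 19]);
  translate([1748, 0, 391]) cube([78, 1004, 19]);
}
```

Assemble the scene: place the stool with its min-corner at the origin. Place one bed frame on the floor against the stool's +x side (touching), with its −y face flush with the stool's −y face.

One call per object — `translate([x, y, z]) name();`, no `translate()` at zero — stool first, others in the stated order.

stool();
translate([292, 0, 0]) bed_frame();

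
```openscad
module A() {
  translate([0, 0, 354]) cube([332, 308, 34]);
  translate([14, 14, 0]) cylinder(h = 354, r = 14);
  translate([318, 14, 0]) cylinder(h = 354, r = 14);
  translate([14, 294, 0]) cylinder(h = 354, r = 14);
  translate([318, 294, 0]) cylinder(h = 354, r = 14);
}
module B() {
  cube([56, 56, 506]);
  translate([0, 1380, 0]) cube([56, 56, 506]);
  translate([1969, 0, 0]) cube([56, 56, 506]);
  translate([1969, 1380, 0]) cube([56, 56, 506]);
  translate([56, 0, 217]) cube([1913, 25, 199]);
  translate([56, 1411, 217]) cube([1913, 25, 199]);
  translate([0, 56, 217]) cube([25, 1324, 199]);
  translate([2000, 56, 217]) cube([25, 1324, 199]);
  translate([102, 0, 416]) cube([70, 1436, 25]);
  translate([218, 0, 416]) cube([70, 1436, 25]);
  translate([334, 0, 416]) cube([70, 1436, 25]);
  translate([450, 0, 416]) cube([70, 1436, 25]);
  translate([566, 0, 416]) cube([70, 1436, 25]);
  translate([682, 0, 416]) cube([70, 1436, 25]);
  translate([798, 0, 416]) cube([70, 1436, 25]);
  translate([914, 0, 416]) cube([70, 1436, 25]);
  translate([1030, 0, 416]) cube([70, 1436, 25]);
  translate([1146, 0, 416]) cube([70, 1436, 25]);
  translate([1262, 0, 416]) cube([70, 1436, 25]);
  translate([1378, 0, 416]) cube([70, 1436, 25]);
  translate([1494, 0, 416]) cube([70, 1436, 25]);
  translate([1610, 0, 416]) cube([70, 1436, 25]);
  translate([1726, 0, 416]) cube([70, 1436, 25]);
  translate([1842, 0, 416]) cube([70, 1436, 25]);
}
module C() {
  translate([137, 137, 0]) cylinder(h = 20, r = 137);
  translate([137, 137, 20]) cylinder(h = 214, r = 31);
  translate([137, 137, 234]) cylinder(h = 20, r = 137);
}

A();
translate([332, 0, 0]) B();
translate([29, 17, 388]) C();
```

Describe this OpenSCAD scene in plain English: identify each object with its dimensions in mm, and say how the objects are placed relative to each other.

A is a four-legged stool. The seat is a 332×308×34 mm slab whose top surface is at z = 388 mm; four round legs, each 28 mm in diameter, run from the floor (z = 0) to the underside of the seat, each leg's axis is inset half a diameter from the nearest pair of seat edges (so the leg's bounding box is flush with the corner).

B is a bed frame 2025 mm long (x) by 1436 mm wide (y). Four 56×56 mm corner posts, 506 mm tall, at the corners of the footprint. Four rails of 25 mm thickness and 199 mm height run between adjacent posts with their undersides at z = 217 mm, their outer faces flush with the outside of the frame (the two x-running rails run between the posts' inner faces; the two y-running rails run between the posts' inner faces). 16 slats, each 70 mm wide (x) and 25 mm thick, lie across the top of the two x-running rails, running the full 1436 mm width of the frame in y; the slats are evenly spaced along x between the inner faces of the end posts with equal gaps (rounded down to the nearest mm) at the −x end and between each pair — any rounding remainder accumulates at the +x end.

C is a spool: two coaxial disc flanges of radius 137 mm and thickness 20 mm, joined by a core cylinder of radius 31 mm and height 214 mm. The lower flange rests on z = 0 and the three cylinders share a vertical axis.

The bed frame is against the stool's +x side, with their −y faces flush. The spool is on top of the stool, centred.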